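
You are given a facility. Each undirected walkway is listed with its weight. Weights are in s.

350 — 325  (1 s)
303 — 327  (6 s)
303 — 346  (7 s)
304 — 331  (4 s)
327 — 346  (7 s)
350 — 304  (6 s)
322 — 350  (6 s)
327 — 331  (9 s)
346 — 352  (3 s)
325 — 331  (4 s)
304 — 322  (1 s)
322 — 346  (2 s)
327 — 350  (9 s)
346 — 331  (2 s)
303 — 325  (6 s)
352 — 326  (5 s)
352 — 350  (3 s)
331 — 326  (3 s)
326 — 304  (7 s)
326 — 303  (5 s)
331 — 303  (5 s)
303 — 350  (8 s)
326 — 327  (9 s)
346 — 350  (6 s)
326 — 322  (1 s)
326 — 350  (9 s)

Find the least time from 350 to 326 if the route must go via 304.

8 s

Shortest 350→304: 350–304 = 6
Best 304 to 326: 304–322–326 costing 2
Total via 304: 6 + 2 = 8 s.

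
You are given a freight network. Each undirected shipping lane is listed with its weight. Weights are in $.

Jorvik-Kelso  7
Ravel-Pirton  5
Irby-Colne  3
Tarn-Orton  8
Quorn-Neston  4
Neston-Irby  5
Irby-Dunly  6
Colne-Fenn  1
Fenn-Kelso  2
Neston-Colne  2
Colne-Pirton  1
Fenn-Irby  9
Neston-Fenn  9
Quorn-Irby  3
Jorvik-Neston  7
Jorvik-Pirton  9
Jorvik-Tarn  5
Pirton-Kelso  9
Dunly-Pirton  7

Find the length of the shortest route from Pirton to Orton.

$22

Running Dijkstra from Pirton:
Pirton: 0
Colne: 1  (via Pirton)
Fenn: 2  (via Colne)
Neston: 3  (via Colne)
Irby: 4  (via Colne)
Kelso: 4  (via Fenn)
Ravel: 5  (via Pirton)
Dunly: 7  (via Pirton)
Quorn: 7  (via Neston)
Jorvik: 9  (via Pirton)
Tarn: 14  (via Jorvik)
Orton: 22  (via Tarn)
Shortest route: Pirton–Jorvik–Tarn–Orton = $22.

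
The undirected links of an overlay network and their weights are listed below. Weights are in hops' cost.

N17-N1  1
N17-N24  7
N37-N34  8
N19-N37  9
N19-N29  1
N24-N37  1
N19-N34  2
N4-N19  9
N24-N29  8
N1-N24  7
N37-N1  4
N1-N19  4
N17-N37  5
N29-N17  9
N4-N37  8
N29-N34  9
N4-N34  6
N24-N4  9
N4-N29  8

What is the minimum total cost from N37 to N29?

Enumerating some paths:
N37 → N17 → N1 → N19 → N29: 5+1+4+1 = 11
N37 → N34 → N19 → N29: 8+2+1 = 11
N37 → N19 → N29: 9+1 = 10
N37 → N24 → N29: 1+8 = 9
Cheapest is N37 → N24 → N29 at 9 hops' cost.

9 hops' cost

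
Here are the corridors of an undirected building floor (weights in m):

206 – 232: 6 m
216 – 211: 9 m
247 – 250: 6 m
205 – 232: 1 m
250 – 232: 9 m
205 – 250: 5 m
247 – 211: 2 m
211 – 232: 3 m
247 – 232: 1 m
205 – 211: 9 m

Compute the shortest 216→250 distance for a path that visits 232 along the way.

18 m

Shortest 216→232: 216–211–232 = 12
Best 232 to 250: 232–205–250 costing 6
Total via 232: 12 + 6 = 18 m.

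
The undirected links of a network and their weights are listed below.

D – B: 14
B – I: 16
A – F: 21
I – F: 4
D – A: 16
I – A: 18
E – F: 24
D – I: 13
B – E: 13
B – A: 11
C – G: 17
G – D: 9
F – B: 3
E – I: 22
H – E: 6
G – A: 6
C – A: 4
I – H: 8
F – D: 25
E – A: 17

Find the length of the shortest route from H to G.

29

Running Dijkstra from H:
H: 0
E: 6  (via H)
I: 8  (via H)
F: 12  (via I)
B: 15  (via F)
D: 21  (via I)
A: 23  (via E)
C: 27  (via A)
G: 29  (via A)
Shortest route: H–E–A–G = 29.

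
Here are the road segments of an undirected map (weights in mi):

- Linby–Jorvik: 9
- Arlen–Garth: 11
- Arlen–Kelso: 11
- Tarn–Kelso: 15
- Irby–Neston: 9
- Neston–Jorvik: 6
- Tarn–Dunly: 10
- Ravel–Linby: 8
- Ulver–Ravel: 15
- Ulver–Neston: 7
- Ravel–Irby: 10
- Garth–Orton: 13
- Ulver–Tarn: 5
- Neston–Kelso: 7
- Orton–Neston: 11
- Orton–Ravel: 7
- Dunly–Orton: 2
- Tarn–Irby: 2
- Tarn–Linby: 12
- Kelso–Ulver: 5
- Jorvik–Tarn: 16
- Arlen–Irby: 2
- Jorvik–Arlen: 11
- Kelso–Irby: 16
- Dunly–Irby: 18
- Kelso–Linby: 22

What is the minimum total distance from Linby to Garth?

Settle nodes by increasing distance from Linby:
Linby: 0
Ravel: 8  (via Linby)
Jorvik: 9  (via Linby)
Tarn: 12  (via Linby)
Irby: 14  (via Tarn)
Orton: 15  (via Ravel)
Neston: 15  (via Jorvik)
Arlen: 16  (via Irby)
Ulver: 17  (via Tarn)
Dunly: 17  (via Orton)
Kelso: 22  (via Linby)
Garth: 27  (via Arlen)
Shortest route: Linby–Tarn–Irby–Arlen–Garth = 27 mi.

27 mi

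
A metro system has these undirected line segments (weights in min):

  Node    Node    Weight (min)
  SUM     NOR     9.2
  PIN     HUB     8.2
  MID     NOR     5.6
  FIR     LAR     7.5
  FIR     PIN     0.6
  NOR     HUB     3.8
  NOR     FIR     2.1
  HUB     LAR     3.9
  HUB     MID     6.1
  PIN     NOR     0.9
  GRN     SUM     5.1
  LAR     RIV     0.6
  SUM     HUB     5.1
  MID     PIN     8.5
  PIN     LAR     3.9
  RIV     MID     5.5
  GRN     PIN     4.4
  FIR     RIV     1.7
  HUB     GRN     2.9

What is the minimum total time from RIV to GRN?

Running Dijkstra from RIV:
RIV: 0
LAR: 0.6  (via RIV)
FIR: 1.7  (via RIV)
PIN: 2.3  (via FIR)
NOR: 3.2  (via PIN)
HUB: 4.5  (via LAR)
MID: 5.5  (via RIV)
GRN: 6.7  (via PIN)
Shortest route: RIV → FIR → PIN → GRN = 6.7 min.

6.7 min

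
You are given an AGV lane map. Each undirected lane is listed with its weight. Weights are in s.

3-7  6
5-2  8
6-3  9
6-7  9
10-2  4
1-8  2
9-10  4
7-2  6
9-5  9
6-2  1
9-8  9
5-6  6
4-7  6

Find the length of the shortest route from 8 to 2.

Settle nodes by increasing distance from 8:
8: 0
1: 2  (via 8)
9: 9  (via 8)
10: 13  (via 9)
2: 17  (via 10)
Shortest route: 8 → 9 → 10 → 2 = 17 s.

17 s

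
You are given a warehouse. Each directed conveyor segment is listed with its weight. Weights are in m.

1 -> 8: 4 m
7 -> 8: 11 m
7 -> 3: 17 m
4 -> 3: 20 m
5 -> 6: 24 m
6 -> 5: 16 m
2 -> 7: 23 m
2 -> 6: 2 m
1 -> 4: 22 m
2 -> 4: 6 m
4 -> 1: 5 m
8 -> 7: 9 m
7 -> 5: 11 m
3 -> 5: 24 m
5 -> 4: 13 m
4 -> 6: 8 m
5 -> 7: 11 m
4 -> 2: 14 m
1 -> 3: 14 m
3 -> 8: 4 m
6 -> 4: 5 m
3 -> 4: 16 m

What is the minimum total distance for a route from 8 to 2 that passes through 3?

Shortest 8→3: 8–7–3 = 26
Best 3 to 2: 3–4–2 costing 30
Total via 3: 26 + 30 = 56 m.

56 m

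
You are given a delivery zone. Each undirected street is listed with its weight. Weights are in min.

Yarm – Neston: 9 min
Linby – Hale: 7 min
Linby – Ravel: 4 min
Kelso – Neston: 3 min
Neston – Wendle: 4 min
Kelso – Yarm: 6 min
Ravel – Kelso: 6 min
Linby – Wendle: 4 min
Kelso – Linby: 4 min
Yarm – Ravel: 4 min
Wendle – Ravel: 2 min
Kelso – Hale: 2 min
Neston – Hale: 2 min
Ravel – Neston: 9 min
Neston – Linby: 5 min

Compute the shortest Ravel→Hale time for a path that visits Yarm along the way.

Shortest Ravel→Yarm: Ravel → Yarm = 4
Best Yarm to Hale: Yarm → Kelso → Hale costing 8
Total via Yarm: 4 + 8 = 12 min.

12 min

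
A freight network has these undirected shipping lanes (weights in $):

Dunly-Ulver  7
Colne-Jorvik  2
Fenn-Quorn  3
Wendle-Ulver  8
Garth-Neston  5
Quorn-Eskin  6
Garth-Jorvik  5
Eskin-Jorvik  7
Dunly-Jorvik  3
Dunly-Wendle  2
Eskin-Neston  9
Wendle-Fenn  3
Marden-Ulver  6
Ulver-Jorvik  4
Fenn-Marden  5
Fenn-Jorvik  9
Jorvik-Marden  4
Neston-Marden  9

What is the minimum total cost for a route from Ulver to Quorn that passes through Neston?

Shortest Ulver→Neston: Ulver–Jorvik–Garth–Neston = 14
Shortest Neston→Quorn: Neston–Eskin–Quorn = 15
Total via Neston: 14 + 15 = $29.

$29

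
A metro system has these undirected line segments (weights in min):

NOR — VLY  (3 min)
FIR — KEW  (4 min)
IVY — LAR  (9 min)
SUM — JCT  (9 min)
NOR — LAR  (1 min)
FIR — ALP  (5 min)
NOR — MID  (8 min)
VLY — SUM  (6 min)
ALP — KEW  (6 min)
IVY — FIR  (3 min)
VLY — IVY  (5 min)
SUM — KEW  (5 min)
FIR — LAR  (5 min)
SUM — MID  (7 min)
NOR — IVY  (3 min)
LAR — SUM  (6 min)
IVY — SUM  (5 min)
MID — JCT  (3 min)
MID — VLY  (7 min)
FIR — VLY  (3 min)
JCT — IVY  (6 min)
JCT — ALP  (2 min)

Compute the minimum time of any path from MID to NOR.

Enumerating some paths:
MID - NOR: 8 = 8
MID - VLY - NOR: 7+3 = 10
MID - JCT - IVY - NOR: 3+6+3 = 12
The minimum is 8 min via MID - NOR.

8 min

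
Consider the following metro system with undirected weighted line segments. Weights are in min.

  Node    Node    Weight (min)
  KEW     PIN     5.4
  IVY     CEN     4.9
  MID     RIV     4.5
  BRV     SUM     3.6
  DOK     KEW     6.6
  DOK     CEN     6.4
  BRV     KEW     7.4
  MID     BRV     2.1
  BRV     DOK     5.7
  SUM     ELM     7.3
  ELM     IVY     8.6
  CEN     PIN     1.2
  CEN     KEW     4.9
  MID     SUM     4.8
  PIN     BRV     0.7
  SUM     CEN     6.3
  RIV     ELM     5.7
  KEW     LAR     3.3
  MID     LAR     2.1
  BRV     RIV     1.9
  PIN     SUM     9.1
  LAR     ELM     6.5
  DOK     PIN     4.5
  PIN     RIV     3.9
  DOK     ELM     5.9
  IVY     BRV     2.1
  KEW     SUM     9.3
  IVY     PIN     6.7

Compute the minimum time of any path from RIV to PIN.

Shortest distances from RIV:
RIV: 0
BRV: 1.9  (via RIV)
PIN: 2.6  (via BRV)
Shortest route: RIV–BRV–PIN = 2.6 min.

2.6 min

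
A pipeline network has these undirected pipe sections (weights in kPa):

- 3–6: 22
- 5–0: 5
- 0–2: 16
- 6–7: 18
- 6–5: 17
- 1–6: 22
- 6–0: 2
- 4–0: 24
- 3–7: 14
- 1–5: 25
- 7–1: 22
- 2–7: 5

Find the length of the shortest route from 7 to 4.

44 kPa

Enumerating some paths:
7–3–6–0–4: 14+22+2+24 = 62
7–6–5–0–4: 18+17+5+24 = 64
7–2–0–4: 5+16+24 = 45
7–6–0–4: 18+2+24 = 44
The minimum is 44 kPa via 7–6–0–4.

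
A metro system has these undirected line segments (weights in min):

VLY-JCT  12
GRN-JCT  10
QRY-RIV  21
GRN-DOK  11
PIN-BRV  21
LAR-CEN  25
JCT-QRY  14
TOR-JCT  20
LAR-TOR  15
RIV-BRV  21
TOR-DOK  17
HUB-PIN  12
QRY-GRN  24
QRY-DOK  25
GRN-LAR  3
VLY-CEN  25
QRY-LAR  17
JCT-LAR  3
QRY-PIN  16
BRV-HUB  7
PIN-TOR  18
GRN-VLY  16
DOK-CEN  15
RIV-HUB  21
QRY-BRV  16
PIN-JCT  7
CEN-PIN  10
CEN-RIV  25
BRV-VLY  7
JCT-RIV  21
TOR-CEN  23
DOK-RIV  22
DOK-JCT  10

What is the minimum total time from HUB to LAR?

22 min

Settle nodes by increasing distance from HUB:
HUB: 0
BRV: 7  (via HUB)
PIN: 12  (via HUB)
VLY: 14  (via BRV)
JCT: 19  (via PIN)
RIV: 21  (via HUB)
CEN: 22  (via PIN)
LAR: 22  (via JCT)
Shortest route: HUB → PIN → JCT → LAR = 22 min.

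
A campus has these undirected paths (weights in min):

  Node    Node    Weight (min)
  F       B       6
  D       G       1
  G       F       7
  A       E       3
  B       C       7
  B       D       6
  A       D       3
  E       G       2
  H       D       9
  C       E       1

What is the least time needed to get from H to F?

17 min

Enumerating some paths:
H–D–B–F: 9+6+6 = 21
H–D–G–F: 9+1+7 = 17
Cheapest is H–D–G–F at 17 min.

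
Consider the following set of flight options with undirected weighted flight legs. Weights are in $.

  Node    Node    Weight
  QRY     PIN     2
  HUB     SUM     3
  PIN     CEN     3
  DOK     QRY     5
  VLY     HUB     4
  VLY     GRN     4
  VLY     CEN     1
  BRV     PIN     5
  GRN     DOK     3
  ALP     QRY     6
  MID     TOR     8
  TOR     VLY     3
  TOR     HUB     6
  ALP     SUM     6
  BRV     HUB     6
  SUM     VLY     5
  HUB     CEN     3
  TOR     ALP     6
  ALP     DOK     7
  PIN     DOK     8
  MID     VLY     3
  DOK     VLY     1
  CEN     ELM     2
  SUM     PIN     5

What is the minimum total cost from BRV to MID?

$12

Running Dijkstra from BRV:
BRV: 0
PIN: 5  (via BRV)
HUB: 6  (via BRV)
QRY: 7  (via PIN)
CEN: 8  (via PIN)
SUM: 9  (via HUB)
VLY: 9  (via CEN)
DOK: 10  (via VLY)
ELM: 10  (via CEN)
MID: 12  (via VLY)
Shortest route: BRV–PIN–CEN–VLY–MID = $12.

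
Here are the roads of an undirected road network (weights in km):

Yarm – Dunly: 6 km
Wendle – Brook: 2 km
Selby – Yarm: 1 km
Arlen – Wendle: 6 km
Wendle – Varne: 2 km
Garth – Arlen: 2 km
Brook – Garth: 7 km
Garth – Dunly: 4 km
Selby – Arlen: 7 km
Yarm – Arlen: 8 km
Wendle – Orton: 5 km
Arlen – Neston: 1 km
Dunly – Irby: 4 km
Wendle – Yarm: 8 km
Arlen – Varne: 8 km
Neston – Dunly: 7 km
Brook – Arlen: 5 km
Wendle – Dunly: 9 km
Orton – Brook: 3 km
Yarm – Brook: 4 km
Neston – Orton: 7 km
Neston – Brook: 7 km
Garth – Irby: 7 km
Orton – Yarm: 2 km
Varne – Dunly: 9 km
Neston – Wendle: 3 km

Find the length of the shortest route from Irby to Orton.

Candidate routes:
Irby - Garth - Brook - Orton: 7+7+3 = 17
Irby - Dunly - Yarm - Brook - Orton: 4+6+4+3 = 17
Irby - Dunly - Yarm - Orton: 4+6+2 = 12
Irby - Garth - Arlen - Brook - Orton: 7+2+5+3 = 17
The minimum is 12 km via Irby - Dunly - Yarm - Orton.

12 km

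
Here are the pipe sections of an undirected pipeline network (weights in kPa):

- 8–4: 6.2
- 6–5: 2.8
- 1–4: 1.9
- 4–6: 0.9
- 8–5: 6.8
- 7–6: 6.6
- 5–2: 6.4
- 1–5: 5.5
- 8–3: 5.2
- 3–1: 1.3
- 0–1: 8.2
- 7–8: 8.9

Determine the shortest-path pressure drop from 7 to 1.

Shortest distances from 7:
7: 0
6: 6.6  (via 7)
4: 7.5  (via 6)
8: 8.9  (via 7)
1: 9.4  (via 4)
Shortest route: 7–6–4–1 = 9.4 kPa.

9.4 kPa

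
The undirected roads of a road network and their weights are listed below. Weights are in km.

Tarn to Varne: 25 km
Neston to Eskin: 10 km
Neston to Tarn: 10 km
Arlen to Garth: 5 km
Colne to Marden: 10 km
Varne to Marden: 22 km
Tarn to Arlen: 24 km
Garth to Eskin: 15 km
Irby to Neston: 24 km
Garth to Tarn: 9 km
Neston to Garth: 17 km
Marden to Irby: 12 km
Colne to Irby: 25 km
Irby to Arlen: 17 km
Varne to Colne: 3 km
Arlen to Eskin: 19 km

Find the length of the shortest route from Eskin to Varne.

Candidate routes:
Eskin–Neston–Tarn–Varne: 10+10+25 = 45
Eskin–Neston–Irby–Marden–Colne–Varne: 10+24+12+10+3 = 59
Eskin–Arlen–Garth–Tarn–Varne: 19+5+9+25 = 58
Eskin–Garth–Tarn–Varne: 15+9+25 = 49
Cheapest is Eskin–Neston–Tarn–Varne at 45 km.

45 km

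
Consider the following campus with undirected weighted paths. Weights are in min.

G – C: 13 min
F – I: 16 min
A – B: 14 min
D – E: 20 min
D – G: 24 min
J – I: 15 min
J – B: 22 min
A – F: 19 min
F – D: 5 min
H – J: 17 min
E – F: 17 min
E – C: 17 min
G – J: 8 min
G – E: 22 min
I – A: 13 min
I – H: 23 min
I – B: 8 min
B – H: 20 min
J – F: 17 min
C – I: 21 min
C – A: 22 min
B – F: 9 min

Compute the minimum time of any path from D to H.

Compare a few routes:
D - F - I - H: 5+16+23 = 44
D - F - B - I - H: 5+9+8+23 = 45
D - F - J - H: 5+17+17 = 39
D - F - B - H: 5+9+20 = 34
The minimum is 34 min via D - F - B - H.

34 min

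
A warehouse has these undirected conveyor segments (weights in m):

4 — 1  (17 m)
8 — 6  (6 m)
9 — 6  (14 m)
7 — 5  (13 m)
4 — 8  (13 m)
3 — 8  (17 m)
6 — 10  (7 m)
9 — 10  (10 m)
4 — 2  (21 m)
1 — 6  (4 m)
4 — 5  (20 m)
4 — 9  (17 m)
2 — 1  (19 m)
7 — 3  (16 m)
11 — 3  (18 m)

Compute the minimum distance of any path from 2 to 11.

Shortest distances from 2:
2: 0
1: 19  (via 2)
4: 21  (via 2)
6: 23  (via 1)
8: 29  (via 6)
10: 30  (via 6)
9: 37  (via 6)
5: 41  (via 4)
3: 46  (via 8)
7: 54  (via 5)
11: 64  (via 3)
Shortest route: 2 → 1 → 6 → 8 → 3 → 11 = 64 m.

64 m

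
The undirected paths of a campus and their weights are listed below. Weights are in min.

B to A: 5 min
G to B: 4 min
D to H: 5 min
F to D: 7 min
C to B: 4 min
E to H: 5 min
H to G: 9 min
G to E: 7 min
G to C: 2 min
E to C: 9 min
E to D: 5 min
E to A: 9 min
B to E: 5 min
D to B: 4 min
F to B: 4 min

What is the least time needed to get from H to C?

Shortest distances from H:
H: 0
D: 5  (via H)
E: 5  (via H)
B: 9  (via D)
G: 9  (via H)
C: 11  (via G)
Shortest route: H–G–C = 11 min.

11 min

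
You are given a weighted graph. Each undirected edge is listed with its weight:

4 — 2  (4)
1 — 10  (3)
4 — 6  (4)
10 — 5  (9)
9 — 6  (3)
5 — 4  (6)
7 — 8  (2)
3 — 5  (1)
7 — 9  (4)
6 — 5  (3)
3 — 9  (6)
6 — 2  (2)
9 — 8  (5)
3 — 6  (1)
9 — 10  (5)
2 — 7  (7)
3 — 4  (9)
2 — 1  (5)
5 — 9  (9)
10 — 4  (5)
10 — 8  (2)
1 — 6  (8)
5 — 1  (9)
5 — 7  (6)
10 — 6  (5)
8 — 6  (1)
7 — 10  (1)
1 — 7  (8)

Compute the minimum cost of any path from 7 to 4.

Running Dijkstra from 7:
7: 0
10: 1  (via 7)
8: 2  (via 7)
6: 3  (via 8)
1: 4  (via 10)
3: 4  (via 6)
9: 4  (via 7)
2: 5  (via 6)
5: 5  (via 3)
4: 6  (via 10)
Shortest route: 7 → 10 → 4 = 6.

6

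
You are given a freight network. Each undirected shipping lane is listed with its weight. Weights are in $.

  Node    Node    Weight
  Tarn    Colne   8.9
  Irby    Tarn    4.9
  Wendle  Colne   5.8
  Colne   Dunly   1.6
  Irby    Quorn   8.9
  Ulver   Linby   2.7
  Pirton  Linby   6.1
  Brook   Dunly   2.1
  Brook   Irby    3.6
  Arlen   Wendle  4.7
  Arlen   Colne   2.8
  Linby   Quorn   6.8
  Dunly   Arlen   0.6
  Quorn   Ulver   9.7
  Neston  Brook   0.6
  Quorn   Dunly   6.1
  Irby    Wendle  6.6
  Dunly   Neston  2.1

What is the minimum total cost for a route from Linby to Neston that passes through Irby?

$19.9

Shortest Linby→Irby: Linby–Quorn–Irby = 15.7
Shortest Irby→Neston: Irby–Brook–Neston = 4.2
Total via Irby: 15.7 + 4.2 = $19.9.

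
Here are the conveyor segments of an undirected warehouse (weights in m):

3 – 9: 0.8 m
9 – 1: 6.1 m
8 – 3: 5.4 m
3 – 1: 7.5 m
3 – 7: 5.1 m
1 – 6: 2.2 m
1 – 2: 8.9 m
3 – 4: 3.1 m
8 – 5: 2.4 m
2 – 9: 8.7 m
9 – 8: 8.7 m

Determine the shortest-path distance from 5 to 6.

16.9 m

Settle nodes by increasing distance from 5:
5: 0
8: 2.4  (via 5)
3: 7.8  (via 8)
9: 8.6  (via 3)
4: 10.9  (via 3)
7: 12.9  (via 3)
1: 14.7  (via 9)
6: 16.9  (via 1)
Shortest route: 5–8–3–9–1–6 = 16.9 m.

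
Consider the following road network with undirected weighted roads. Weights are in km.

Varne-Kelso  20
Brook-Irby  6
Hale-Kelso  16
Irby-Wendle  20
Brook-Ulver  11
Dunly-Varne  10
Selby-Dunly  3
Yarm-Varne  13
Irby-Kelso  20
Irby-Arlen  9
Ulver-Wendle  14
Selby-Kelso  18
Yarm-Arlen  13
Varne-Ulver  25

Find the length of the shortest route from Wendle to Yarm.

42 km

Running Dijkstra from Wendle:
Wendle: 0
Ulver: 14  (via Wendle)
Irby: 20  (via Wendle)
Brook: 25  (via Ulver)
Arlen: 29  (via Irby)
Varne: 39  (via Ulver)
Kelso: 40  (via Irby)
Yarm: 42  (via Arlen)
Shortest route: Wendle–Irby–Arlen–Yarm = 42 km.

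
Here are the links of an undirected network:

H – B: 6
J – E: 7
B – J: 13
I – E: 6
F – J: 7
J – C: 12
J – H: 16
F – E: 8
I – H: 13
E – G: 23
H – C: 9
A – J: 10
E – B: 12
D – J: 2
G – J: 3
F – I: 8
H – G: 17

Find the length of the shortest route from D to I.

Candidate routes:
D–J–E–I: 2+7+6 = 15
D–J–F–I: 2+7+8 = 17
Cheapest is D–J–E–I at 15.

15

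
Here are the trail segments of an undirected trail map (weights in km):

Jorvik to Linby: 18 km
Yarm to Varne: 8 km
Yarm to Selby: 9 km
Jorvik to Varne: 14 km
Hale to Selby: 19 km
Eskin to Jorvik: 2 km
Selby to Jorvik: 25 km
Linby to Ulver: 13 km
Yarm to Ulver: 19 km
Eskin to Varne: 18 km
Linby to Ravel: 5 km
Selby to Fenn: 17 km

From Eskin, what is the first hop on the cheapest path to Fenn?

Jorvik

Candidate routes:
Eskin → Jorvik → Varne → Yarm → Selby → Fenn: 2+14+8+9+17 = 50
Eskin → Varne → Yarm → Selby → Fenn: 18+8+9+17 = 52
Eskin → Varne → Jorvik → Selby → Fenn: 18+14+25+17 = 74
Eskin → Jorvik → Selby → Fenn: 2+25+17 = 44
Cheapest is Eskin → Jorvik → Selby → Fenn at 44 km.
So from Eskin the first move is to Jorvik.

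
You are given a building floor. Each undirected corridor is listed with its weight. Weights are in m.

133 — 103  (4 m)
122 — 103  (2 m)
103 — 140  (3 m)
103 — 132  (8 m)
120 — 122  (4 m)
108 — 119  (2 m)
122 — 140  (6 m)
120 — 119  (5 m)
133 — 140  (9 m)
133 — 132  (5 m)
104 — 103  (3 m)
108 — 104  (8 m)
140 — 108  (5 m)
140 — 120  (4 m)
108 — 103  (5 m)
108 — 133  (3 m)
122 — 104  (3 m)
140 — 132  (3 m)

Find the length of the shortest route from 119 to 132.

10 m

Enumerating some paths:
119–120–140–132: 5+4+3 = 12
119–108–103–140–132: 2+5+3+3 = 13
119–108–133–132: 2+3+5 = 10
The minimum is 10 m via 119–108–133–132.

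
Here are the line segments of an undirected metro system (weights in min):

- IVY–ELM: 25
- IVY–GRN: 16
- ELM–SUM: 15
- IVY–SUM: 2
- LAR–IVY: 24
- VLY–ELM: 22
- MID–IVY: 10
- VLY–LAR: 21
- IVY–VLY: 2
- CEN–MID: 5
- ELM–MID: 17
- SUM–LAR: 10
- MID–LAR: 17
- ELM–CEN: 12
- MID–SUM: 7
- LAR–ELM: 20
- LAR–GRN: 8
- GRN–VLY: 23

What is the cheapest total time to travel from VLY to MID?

11 min

Enumerating some paths:
VLY - IVY - MID: 2+10 = 12
VLY - IVY - SUM - MID: 2+2+7 = 11
The minimum is 11 min via VLY - IVY - SUM - MID.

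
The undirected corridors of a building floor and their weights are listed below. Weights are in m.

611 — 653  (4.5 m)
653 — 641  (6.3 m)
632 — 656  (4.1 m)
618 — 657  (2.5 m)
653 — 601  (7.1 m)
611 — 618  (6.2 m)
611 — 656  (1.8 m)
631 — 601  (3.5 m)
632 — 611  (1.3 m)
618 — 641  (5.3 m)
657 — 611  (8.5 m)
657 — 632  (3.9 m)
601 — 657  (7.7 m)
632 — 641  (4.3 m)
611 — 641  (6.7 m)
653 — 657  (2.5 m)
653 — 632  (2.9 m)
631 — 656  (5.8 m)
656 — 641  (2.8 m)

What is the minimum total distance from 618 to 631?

Shortest distances from 618:
618: 0
657: 2.5  (via 618)
653: 5  (via 657)
641: 5.3  (via 618)
611: 6.2  (via 618)
632: 6.4  (via 657)
656: 8  (via 611)
601: 10.2  (via 657)
631: 13.7  (via 601)
Shortest route: 618 → 657 → 601 → 631 = 13.7 m.

13.7 m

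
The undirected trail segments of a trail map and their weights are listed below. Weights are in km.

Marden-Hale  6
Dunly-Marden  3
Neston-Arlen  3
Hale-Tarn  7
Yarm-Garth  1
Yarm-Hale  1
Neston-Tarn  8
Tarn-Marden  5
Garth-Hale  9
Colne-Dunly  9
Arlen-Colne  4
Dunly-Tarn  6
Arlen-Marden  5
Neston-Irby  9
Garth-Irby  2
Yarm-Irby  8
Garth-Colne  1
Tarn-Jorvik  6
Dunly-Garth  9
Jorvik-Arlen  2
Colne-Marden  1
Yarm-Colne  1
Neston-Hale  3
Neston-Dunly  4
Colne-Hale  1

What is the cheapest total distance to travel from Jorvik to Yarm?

Enumerating some paths:
Jorvik → Arlen → Colne → Garth → Yarm: 2+4+1+1 = 8
Jorvik → Arlen → Colne → Yarm: 2+4+1 = 7
Jorvik → Arlen → Colne → Hale → Yarm: 2+4+1+1 = 8
The minimum is 7 km via Jorvik → Arlen → Colne → Yarm.

7 km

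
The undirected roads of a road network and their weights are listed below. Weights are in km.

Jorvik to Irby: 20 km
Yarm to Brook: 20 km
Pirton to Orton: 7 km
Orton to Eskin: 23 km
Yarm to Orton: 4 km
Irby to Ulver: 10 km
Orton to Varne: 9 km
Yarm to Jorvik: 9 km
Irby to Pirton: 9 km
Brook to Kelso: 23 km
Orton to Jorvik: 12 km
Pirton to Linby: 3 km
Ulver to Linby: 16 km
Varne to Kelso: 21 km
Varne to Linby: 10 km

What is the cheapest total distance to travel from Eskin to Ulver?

Running Dijkstra from Eskin:
Eskin: 0
Orton: 23  (via Eskin)
Yarm: 27  (via Orton)
Pirton: 30  (via Orton)
Varne: 32  (via Orton)
Linby: 33  (via Pirton)
Jorvik: 35  (via Orton)
Irby: 39  (via Pirton)
Brook: 47  (via Yarm)
Ulver: 49  (via Linby)
Shortest route: Eskin–Orton–Pirton–Linby–Ulver = 49 km.

49 km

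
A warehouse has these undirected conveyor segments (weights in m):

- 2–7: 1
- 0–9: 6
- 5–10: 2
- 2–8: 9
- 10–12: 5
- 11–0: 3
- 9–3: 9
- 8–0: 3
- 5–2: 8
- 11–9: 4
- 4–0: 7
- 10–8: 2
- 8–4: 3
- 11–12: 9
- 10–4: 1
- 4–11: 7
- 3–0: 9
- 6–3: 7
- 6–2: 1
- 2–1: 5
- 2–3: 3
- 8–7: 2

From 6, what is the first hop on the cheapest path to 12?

2

Compare a few routes:
6 - 2 - 7 - 8 - 4 - 10 - 12: 1+1+2+3+1+5 = 13
6 - 2 - 7 - 8 - 10 - 12: 1+1+2+2+5 = 11
The minimum is 11 m via 6 - 2 - 7 - 8 - 10 - 12.
So from 6 the first move is to 2.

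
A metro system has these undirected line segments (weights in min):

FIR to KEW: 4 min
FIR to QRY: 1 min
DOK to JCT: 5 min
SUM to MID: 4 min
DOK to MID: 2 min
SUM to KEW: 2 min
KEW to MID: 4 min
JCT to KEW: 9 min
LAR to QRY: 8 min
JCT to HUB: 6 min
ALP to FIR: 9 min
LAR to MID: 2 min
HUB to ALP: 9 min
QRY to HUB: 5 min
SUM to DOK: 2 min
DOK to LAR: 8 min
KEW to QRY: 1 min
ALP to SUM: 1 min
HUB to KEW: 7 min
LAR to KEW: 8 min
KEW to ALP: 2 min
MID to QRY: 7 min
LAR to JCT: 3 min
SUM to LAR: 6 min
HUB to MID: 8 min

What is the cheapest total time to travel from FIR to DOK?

Candidate routes:
FIR → QRY → KEW → ALP → SUM → DOK: 1+1+2+1+2 = 7
FIR → KEW → SUM → DOK: 4+2+2 = 8
FIR → QRY → KEW → MID → DOK: 1+1+4+2 = 8
FIR → QRY → KEW → SUM → DOK: 1+1+2+2 = 6
The minimum is 6 min via FIR → QRY → KEW → SUM → DOK.

6 min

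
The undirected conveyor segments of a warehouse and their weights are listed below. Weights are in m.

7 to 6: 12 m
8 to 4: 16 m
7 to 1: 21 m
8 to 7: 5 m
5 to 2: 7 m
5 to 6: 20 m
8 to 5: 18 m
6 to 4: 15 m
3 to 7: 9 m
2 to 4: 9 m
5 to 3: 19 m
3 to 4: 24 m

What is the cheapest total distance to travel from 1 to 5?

Settle nodes by increasing distance from 1:
1: 0
7: 21  (via 1)
8: 26  (via 7)
3: 30  (via 7)
6: 33  (via 7)
4: 42  (via 8)
5: 44  (via 8)
Shortest route: 1–7–8–5 = 44 m.

44 m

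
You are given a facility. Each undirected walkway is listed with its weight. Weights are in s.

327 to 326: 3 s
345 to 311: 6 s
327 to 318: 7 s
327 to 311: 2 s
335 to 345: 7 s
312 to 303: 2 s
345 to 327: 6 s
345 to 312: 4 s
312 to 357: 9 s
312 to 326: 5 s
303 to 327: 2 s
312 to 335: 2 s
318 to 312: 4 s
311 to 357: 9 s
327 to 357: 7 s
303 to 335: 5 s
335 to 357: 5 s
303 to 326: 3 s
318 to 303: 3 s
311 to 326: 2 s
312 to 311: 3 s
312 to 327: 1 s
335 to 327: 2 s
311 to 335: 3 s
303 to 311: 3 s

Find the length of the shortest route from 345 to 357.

Enumerating some paths:
345–312–335–357: 4+2+5 = 11
345–312–327–357: 4+1+7 = 12
345–312–327–335–357: 4+1+2+5 = 12
345–335–357: 7+5 = 12
The minimum is 11 s via 345–312–335–357.

11 s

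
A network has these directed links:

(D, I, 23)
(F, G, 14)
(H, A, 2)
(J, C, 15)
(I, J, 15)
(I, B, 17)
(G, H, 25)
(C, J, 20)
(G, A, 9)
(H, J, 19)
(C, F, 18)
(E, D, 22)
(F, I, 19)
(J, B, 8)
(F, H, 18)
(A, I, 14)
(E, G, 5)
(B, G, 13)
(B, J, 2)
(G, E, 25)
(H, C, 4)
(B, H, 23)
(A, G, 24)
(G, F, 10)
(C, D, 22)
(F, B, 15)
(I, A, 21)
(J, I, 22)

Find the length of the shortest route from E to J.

Compare a few routes:
E → G → F → B → J: 5+10+15+2 = 32
E → G → A → I → J: 5+9+14+15 = 43
The minimum is 32 via E → G → F → B → J.

32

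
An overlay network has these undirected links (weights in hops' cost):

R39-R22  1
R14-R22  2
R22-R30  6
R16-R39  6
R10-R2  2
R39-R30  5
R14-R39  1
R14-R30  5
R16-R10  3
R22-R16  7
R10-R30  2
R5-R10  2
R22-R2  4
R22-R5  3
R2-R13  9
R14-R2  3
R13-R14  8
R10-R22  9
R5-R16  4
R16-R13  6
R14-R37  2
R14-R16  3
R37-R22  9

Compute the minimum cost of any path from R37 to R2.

5 hops' cost

Enumerating some paths:
R37 - R14 - R39 - R22 - R2: 2+1+1+4 = 8
R37 - R14 - R2: 2+3 = 5
R37 - R14 - R22 - R2: 2+2+4 = 8
The minimum is 5 hops' cost via R37 - R14 - R2.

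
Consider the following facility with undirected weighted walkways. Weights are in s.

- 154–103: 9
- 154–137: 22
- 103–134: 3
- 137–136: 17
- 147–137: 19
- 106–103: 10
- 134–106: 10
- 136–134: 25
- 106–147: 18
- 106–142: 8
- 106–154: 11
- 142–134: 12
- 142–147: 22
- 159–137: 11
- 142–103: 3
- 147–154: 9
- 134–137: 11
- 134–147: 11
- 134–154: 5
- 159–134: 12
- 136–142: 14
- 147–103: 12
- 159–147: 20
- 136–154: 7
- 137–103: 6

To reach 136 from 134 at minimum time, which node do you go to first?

Enumerating some paths:
134 → 103 → 142 → 136: 3+3+14 = 20
134 → 103 → 154 → 136: 3+9+7 = 19
134 → 154 → 136: 5+7 = 12
The minimum is 12 s via 134 → 154 → 136.
So from 134 the first move is to 154.

154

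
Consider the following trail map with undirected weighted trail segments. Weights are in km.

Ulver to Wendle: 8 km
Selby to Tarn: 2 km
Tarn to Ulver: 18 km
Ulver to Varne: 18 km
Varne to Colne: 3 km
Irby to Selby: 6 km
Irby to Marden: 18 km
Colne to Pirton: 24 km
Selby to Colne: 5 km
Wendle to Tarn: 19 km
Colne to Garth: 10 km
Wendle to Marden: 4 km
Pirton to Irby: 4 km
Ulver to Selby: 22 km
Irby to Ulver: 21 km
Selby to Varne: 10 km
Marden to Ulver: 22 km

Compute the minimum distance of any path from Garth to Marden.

Running Dijkstra from Garth:
Garth: 0
Colne: 10  (via Garth)
Varne: 13  (via Colne)
Selby: 15  (via Colne)
Tarn: 17  (via Selby)
Irby: 21  (via Selby)
Pirton: 25  (via Irby)
Ulver: 31  (via Varne)
Wendle: 36  (via Tarn)
Marden: 39  (via Irby)
Shortest route: Garth–Colne–Selby–Irby–Marden = 39 km.

39 km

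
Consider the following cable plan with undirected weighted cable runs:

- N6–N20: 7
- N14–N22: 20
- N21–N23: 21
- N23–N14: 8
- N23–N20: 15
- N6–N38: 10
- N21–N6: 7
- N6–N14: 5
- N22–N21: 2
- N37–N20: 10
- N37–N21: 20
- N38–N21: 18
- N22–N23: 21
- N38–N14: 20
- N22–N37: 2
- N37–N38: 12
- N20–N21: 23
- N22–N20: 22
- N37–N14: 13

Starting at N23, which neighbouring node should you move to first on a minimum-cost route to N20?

N20

Candidate routes:
N23 → N14 → N6 → N20: 8+5+7 = 20
N23 → N20: 15 = 15
The minimum is 15 via N23 → N20.
So from N23 the first move is to N20.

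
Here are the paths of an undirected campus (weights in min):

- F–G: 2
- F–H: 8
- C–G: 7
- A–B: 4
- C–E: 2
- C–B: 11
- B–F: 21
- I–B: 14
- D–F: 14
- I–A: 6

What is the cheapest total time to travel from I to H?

Running Dijkstra from I:
I: 0
A: 6  (via I)
B: 10  (via A)
C: 21  (via B)
E: 23  (via C)
G: 28  (via C)
F: 30  (via G)
H: 38  (via F)
Shortest route: I–A–B–C–G–F–H = 38 min.

38 min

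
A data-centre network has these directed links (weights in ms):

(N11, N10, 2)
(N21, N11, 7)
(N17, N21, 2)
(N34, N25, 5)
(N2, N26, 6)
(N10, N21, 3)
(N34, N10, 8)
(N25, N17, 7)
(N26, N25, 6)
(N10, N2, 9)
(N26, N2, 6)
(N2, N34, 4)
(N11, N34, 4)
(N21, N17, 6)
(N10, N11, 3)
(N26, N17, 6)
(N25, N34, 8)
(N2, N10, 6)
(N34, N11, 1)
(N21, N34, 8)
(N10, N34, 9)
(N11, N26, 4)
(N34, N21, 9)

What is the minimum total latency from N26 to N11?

Compare a few routes:
N26 → N2 → N10 → N11: 6+6+3 = 15
N26 → N17 → N21 → N11: 6+2+7 = 15
N26 → N2 → N34 → N11: 6+4+1 = 11
N26 → N25 → N34 → N11: 6+8+1 = 15
Cheapest is N26 → N2 → N34 → N11 at 11 ms.

11 ms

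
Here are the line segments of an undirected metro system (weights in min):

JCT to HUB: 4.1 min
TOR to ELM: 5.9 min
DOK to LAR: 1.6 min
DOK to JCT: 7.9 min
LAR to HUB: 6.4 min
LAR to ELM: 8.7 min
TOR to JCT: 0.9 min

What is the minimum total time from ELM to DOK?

Candidate routes:
ELM → TOR → JCT → DOK: 5.9+0.9+7.9 = 14.7
ELM → TOR → JCT → HUB → LAR → DOK: 5.9+0.9+4.1+6.4+1.6 = 18.9
ELM → LAR → DOK: 8.7+1.6 = 10.3
The minimum is 10.3 min via ELM → LAR → DOK.

10.3 min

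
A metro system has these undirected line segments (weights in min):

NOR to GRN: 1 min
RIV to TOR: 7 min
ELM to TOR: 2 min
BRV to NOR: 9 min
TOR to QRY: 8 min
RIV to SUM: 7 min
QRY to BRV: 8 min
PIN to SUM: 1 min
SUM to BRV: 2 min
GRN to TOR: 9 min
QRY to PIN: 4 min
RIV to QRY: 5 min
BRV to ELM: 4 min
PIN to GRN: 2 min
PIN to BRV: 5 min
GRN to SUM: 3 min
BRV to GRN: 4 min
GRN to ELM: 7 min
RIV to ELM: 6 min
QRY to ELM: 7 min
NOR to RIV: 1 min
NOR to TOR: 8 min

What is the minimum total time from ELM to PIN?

Settle nodes by increasing distance from ELM:
ELM: 0
TOR: 2  (via ELM)
BRV: 4  (via ELM)
RIV: 6  (via ELM)
SUM: 6  (via BRV)
NOR: 7  (via RIV)
GRN: 7  (via ELM)
QRY: 7  (via ELM)
PIN: 7  (via SUM)
Shortest route: ELM → BRV → SUM → PIN = 7 min.

7 min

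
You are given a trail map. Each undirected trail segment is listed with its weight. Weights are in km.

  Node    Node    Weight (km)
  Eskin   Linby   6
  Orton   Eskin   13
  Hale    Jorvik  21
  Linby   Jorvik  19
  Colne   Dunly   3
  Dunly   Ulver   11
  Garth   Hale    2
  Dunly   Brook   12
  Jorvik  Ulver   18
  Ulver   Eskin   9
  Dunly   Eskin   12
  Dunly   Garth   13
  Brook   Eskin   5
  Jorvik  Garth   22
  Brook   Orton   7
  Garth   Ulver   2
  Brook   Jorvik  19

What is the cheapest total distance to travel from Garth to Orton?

23 km

Compare a few routes:
Garth - Ulver - Eskin - Orton: 2+9+13 = 24
Garth - Ulver - Dunly - Brook - Orton: 2+11+12+7 = 32
Garth - Ulver - Eskin - Brook - Orton: 2+9+5+7 = 23
Garth - Dunly - Brook - Orton: 13+12+7 = 32
The minimum is 23 km via Garth - Ulver - Eskin - Brook - Orton.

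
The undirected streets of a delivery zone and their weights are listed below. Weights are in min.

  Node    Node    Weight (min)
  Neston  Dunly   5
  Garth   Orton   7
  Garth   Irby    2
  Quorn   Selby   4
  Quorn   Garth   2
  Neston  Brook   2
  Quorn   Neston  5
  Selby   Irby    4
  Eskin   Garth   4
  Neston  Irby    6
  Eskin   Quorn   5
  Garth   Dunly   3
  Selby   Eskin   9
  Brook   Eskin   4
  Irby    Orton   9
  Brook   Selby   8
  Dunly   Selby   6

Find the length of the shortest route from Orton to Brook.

Shortest distances from Orton:
Orton: 0
Garth: 7  (via Orton)
Quorn: 9  (via Garth)
Irby: 9  (via Orton)
Dunly: 10  (via Garth)
Eskin: 11  (via Garth)
Selby: 13  (via Quorn)
Neston: 14  (via Quorn)
Brook: 15  (via Eskin)
Shortest route: Orton → Garth → Eskin → Brook = 15 min.

15 min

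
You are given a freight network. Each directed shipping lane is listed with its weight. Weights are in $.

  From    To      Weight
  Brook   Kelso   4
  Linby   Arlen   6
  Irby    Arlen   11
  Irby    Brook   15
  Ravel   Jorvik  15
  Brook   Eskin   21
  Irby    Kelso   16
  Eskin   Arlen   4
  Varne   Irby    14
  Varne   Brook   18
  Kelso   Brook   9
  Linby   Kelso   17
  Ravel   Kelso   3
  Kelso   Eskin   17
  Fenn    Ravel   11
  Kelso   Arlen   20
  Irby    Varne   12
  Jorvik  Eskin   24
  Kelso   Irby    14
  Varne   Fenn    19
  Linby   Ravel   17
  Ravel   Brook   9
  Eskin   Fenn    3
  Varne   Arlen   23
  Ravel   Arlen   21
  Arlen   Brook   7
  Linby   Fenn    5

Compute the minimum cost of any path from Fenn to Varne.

Settle nodes by increasing distance from Fenn:
Fenn: 0
Ravel: 11  (via Fenn)
Kelso: 14  (via Ravel)
Brook: 20  (via Ravel)
Jorvik: 26  (via Ravel)
Irby: 28  (via Kelso)
Eskin: 31  (via Kelso)
Arlen: 32  (via Ravel)
Varne: 40  (via Irby)
Shortest route: Fenn → Ravel → Kelso → Irby → Varne = $40.

$40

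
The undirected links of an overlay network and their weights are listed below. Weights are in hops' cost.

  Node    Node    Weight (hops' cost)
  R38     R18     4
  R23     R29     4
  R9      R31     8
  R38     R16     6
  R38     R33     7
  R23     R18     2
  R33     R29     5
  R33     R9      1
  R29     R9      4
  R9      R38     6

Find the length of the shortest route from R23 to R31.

Settle nodes by increasing distance from R23:
R23: 0
R18: 2  (via R23)
R29: 4  (via R23)
R38: 6  (via R18)
R9: 8  (via R29)
R33: 9  (via R29)
R16: 12  (via R38)
R31: 16  (via R9)
Shortest route: R23–R29–R9–R31 = 16 hops' cost.

16 hops' cost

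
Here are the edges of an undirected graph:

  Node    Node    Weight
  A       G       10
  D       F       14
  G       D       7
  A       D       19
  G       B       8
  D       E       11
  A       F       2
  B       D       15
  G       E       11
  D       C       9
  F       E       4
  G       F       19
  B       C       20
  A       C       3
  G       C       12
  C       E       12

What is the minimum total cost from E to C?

9

Enumerating some paths:
E - C: 12 = 12
E - F - A - C: 4+2+3 = 9
E - D - C: 11+9 = 20
Cheapest is E - F - A - C at 9.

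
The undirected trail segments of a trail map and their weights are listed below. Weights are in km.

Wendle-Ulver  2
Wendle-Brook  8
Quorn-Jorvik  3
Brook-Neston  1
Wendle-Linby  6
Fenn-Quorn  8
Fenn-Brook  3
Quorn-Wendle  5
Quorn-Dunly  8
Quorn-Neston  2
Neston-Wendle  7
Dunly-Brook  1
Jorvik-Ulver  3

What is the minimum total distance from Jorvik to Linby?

Candidate routes:
Jorvik - Quorn - Neston - Brook - Wendle - Linby: 3+2+1+8+6 = 20
Jorvik - Quorn - Wendle - Linby: 3+5+6 = 14
Jorvik - Quorn - Neston - Wendle - Linby: 3+2+7+6 = 18
Jorvik - Ulver - Wendle - Linby: 3+2+6 = 11
The minimum is 11 km via Jorvik - Ulver - Wendle - Linby.

11 km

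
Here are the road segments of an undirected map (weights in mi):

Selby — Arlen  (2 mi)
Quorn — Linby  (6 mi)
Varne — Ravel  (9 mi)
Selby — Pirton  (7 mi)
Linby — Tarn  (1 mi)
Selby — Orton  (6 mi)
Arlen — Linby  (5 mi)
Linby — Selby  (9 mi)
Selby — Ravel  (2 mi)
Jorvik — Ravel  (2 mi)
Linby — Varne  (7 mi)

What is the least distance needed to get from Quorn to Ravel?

Shortest distances from Quorn:
Quorn: 0
Linby: 6  (via Quorn)
Tarn: 7  (via Linby)
Arlen: 11  (via Linby)
Varne: 13  (via Linby)
Selby: 13  (via Arlen)
Ravel: 15  (via Selby)
Shortest route: Quorn → Linby → Arlen → Selby → Ravel = 15 mi.

15 mi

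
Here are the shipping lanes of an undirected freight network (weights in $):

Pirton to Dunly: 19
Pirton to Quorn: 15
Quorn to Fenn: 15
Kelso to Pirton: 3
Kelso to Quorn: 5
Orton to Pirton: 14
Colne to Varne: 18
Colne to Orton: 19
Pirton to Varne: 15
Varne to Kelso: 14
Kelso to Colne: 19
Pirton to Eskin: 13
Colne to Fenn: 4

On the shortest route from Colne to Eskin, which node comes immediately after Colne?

Enumerating some paths:
Colne → Kelso → Pirton → Eskin: 19+3+13 = 35
Colne → Fenn → Quorn → Kelso → Pirton → Eskin: 4+15+5+3+13 = 40
Cheapest is Colne → Kelso → Pirton → Eskin at $35.
So from Colne the first move is to Kelso.

Kelso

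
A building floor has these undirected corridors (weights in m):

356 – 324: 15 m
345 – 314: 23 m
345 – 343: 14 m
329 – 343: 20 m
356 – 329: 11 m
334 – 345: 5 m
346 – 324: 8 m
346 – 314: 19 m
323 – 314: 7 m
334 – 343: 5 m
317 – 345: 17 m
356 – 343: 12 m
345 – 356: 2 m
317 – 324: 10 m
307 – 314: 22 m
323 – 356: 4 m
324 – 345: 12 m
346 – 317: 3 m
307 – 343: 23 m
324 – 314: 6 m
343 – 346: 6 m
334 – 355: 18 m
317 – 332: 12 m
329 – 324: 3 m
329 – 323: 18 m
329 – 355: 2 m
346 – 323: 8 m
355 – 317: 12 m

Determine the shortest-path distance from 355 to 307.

33 m

Shortest distances from 355:
355: 0
329: 2  (via 355)
324: 5  (via 329)
314: 11  (via 324)
317: 12  (via 355)
346: 13  (via 324)
356: 13  (via 329)
345: 15  (via 356)
323: 17  (via 356)
334: 18  (via 355)
343: 19  (via 346)
332: 24  (via 317)
307: 33  (via 314)
Shortest route: 355 → 329 → 324 → 314 → 307 = 33 m.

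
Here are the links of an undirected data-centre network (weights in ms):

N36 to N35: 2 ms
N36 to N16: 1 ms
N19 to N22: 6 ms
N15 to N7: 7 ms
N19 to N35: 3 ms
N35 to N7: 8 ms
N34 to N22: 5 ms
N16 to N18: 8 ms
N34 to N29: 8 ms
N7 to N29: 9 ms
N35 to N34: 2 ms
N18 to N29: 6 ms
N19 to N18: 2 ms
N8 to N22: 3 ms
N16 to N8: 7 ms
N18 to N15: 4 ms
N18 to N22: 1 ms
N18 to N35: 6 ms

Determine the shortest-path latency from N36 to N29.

12 ms

Compare a few routes:
N36–N35–N18–N29: 2+6+6 = 14
N36–N16–N18–N29: 1+8+6 = 15
N36–N35–N34–N29: 2+2+8 = 12
N36–N35–N19–N18–N29: 2+3+2+6 = 13
Cheapest is N36–N35–N34–N29 at 12 ms.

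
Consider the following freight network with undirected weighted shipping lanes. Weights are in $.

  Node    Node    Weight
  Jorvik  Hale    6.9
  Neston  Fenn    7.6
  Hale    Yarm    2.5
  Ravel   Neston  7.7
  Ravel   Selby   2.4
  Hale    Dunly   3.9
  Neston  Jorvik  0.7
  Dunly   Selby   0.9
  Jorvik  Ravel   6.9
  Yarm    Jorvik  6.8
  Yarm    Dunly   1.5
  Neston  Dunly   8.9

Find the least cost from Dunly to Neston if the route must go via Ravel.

$10.9

Shortest Dunly→Ravel: Dunly–Selby–Ravel = 3.3
Best Ravel to Neston: Ravel–Jorvik–Neston costing 7.6
Total via Ravel: 3.3 + 7.6 = $10.9.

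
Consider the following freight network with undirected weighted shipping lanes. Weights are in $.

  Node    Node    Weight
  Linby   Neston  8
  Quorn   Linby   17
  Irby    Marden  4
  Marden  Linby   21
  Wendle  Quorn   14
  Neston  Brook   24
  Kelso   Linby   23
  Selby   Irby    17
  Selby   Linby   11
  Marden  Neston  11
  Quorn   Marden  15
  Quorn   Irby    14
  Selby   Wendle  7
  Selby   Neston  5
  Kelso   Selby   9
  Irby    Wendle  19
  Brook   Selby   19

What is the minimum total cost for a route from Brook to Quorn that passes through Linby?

$47

Best Brook to Linby: Brook → Selby → Linby costing 30
Shortest Linby→Quorn: Linby → Quorn = 17
Total via Linby: 30 + 17 = $47.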